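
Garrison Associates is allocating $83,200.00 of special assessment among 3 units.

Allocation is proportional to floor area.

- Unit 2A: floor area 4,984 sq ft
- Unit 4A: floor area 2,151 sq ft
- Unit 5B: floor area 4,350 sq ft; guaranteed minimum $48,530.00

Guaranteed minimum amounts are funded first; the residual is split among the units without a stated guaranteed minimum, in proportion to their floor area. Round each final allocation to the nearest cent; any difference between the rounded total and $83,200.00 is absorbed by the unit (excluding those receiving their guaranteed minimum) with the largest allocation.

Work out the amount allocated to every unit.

Fund the minimums — Unit 5B $48,530.00. Remaining pool $34,670.00.
Remaining pool split over remaining floor area 7,135: Unit 2A 24,217.9790 → $24,217.98; Unit 4A 10,452.0210 → $10,452.02.

Unit 2A: $24,217.98 · Unit 4A: $10,452.02 · Unit 5B: $48,530.00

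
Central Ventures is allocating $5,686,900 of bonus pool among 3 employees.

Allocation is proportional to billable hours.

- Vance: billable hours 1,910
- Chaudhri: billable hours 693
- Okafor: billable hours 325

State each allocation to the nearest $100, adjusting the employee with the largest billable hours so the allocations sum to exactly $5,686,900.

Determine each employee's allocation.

Combined billable hours = 1,910 + 693 + 325 = 2,928.
Pro-rata amounts: Vance 3,709,692.28; Chaudhri 1,345,977.36; Okafor 631,230.36.
At nearest $100: Vance $3,709,700; Chaudhri $1,346,000; Okafor $631,200. Sum = $5,686,900.
Rounded total matches; no reconciliation needed.

Vance: $3,709,700 · Chaudhri: $1,346,000 · Okafor: $631,200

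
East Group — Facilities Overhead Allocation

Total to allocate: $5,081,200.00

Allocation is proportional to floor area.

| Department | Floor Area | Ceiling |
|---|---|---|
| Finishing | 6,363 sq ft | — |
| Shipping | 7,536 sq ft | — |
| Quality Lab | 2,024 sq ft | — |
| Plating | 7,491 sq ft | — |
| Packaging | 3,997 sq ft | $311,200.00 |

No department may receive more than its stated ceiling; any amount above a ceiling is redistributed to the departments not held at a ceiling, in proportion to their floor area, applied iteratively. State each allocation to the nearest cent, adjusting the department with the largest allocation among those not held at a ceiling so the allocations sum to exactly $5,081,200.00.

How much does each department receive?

Floor area total: 27,411.
Unconstrained shares: Finishing 1,179,514.6328; Shipping 1,396,954.6241; Quality Lab 375,190.5731; Plating 1,388,612.9364; Packaging 740,927.2336.
Held at cap: Packaging ($311,200.00); balance $4,770,000.00 reallocated over remaining floor area 23,414.
Remaining shares: Finishing 1,296,297.5143 → $1,296,297.51; Shipping 1,535,266.0801 → $1,535,266.08; Quality Lab 412,337.9175 → $412,337.92; Plating 1,526,098.4881 → $1,526,098.49.

Finishing: $1,296,297.51 | Shipping: $1,535,266.08 | Quality Lab: $412,337.92 | Plating: $1,526,098.49 | Packaging: $311,200.00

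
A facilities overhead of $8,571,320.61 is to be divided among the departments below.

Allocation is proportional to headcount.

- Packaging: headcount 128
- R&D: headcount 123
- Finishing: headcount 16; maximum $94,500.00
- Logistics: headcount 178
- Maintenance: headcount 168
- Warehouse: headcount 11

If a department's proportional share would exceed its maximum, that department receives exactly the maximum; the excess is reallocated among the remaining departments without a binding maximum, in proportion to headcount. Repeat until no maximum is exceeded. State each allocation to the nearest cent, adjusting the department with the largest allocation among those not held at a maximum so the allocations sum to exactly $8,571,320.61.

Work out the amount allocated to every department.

Total headcount = 624.
Unconstrained shares: Packaging 1,758,219.6123; R&D 1,689,539.1587; Finishing 219,777.4515; Logistics 2,445,024.1484; Maintenance 2,307,663.2412; Warehouse 151,096.9979.
Held at cap: Finishing ($94,500.00); residual $8,476,820.61 reallocated over remaining headcount 608.
Shares after redistribution: Packaging 1,784,593.8126 → $1,784,593.81; R&D 1,714,883.1168 → $1,714,883.12; Logistics 2,481,700.7707 → $2,481,700.77; Maintenance 2,342,279.3791 → $2,342,279.38; Warehouse 153,363.5308 → $153,363.53.

Packaging: $1,784,593.81; R&D: $1,714,883.12; Finishing: $94,500.00; Logistics: $2,481,700.77; Maintenance: $2,342,279.38; Warehouse: $153,363.53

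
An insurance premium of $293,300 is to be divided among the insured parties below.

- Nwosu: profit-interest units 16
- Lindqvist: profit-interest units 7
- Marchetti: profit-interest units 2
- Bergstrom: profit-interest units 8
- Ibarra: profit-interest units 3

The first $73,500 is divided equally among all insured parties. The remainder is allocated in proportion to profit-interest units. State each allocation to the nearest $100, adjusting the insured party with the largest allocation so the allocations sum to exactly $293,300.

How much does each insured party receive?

Nwosu: $112,500; Lindqvist: $57,400; Marchetti: $26,900; Bergstrom: $63,500; Ibarra: $33,000

First tranche $73,500 split equally: $14,700 each.
Remainder $219,800 by profit-interest units (total 36): Nwosu 97,688.89 → $97,700; Lindqvist 42,738.89 → $42,700; Marchetti 12,211.11 → $12,200; Bergstrom 48,844.44 → $48,800; Ibarra 18,316.67 → $18,300.
Rounding difference +$100 on remainder applied to Nwosu.
Totals: Nwosu $14,700 + $97,800 = $112,500; Lindqvist $14,700 + $42,700 = $57,400; Marchetti $14,700 + $12,200 = $26,900; Bergstrom $14,700 + $48,800 = $63,500; Ibarra $14,700 + $18,300 = $33,000.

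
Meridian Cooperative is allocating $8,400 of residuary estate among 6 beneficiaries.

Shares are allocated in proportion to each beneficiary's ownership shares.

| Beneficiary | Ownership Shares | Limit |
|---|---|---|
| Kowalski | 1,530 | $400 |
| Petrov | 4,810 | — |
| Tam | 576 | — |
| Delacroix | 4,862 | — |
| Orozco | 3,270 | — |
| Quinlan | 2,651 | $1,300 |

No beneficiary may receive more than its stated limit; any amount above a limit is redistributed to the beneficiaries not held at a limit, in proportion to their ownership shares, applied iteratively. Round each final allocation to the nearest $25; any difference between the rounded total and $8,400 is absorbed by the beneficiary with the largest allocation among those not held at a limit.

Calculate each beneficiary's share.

Ownership shares total: 17,699.
Pro-rata shares before constraints: Kowalski 726.14; Petrov 2,282.84; Tam 273.37; Delacroix 2,307.52; Orozco 1,551.95; Quinlan 1,258.17.
Held at cap: Kowalski ($400); balance $8,000 reallocated over remaining ownership shares 16,169.
Held at cap: Quinlan ($1,300); balance $6,700 reallocated over remaining ownership shares 13,518.
Redistributed shares: Petrov 2,384.01 → $2,375; Tam 285.49 → $275; Delacroix 2,409.78 → $2,400; Orozco 1,620.73 → $1,625.
Rounding difference +$25 applied to Delacroix → $2,425.

Kowalski: $400 | Petrov: $2,375 | Tam: $275 | Delacroix: $2,425 | Orozco: $1,625 | Quinlan: $1,300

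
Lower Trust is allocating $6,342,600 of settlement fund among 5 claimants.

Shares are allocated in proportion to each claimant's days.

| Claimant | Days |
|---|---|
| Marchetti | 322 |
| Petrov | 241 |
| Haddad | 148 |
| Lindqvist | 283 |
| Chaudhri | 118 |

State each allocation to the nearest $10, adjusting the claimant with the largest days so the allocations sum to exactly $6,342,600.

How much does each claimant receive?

Marchetti: $1,836,610 | Petrov: $1,374,610 | Haddad: $844,160 | Lindqvist: $1,614,170 | Chaudhri: $673,050

Days total: 1,112.
Pro-rata amounts: Marchetti 322/1,112 × $6,342,600 = 1,836,616.19; Petrov 241/1,112 × $6,342,600 = 1,374,610.25; Haddad 148/1,112 × $6,342,600 = 844,158.99; Lindqvist 283/1,112 × $6,342,600 = 1,614,168.88; Chaudhri 118/1,112 × $6,342,600 = 673,045.68.
Rounded to nearest $10: Marchetti $1,836,620; Petrov $1,374,610; Haddad $844,160; Lindqvist $1,614,170; Chaudhri $673,050. Sum = $6,342,610.
Difference $6,342,600 − $6,342,610 = −$10 applied to largest days (Marchetti): Marchetti becomes $1,836,610.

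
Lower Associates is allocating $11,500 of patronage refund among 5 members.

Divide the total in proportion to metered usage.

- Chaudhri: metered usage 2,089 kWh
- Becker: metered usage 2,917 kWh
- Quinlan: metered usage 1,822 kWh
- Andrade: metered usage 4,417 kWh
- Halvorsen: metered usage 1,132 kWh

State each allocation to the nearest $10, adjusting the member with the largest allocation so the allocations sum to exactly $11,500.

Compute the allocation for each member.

Total metered usage = 12,377.
Raw shares: Chaudhri 2,089/12,377 × $11,500 = 1,940.98; Becker 2,917/12,377 × $11,500 = 2,710.31; Quinlan 1,822/12,377 × $11,500 = 1,692.90; Andrade 4,417/12,377 × $11,500 = 4,104.02; Halvorsen 1,132/12,377 × $11,500 = 1,051.79.
Rounded to nearest $10: Chaudhri $1,940; Becker $2,710; Quinlan $1,690; Andrade $4,100; Halvorsen $1,050. Sum = $11,490.
Difference $11,500 − $11,490 = +$10 applied to largest allocation (Andrade): Andrade becomes $4,110.

Chaudhri: $1,940; Becker: $2,710; Quinlan: $1,690; Andrade: $4,110; Halvorsen: $1,050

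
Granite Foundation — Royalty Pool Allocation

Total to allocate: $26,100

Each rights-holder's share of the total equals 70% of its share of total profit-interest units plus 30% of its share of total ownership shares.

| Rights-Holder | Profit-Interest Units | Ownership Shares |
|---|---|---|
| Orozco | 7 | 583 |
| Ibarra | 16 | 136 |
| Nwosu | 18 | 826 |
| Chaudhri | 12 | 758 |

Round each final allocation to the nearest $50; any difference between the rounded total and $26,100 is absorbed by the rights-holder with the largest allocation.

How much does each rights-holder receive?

Totals — profit-interest units 53, ownership shares 2,303.
Blended shares (70% profit-interest units + 30% ownership shares): Orozco 0.1684; Ibarra 0.2290; Nwosu 0.3453; Chaudhri 0.2572.
Raw shares: Orozco 4,395.17; Ibarra 5,977.86; Nwosu 9,013.23; Chaudhri 6,713.74.
After rounding ($50): Orozco $4,400; Ibarra $6,000; Nwosu $9,000; Chaudhri $6,700. Sum = $26,100.
Sum already equals the total — no adjustment.

Orozco: $4,400; Ibarra: $6,000; Nwosu: $9,000; Chaudhri: $6,700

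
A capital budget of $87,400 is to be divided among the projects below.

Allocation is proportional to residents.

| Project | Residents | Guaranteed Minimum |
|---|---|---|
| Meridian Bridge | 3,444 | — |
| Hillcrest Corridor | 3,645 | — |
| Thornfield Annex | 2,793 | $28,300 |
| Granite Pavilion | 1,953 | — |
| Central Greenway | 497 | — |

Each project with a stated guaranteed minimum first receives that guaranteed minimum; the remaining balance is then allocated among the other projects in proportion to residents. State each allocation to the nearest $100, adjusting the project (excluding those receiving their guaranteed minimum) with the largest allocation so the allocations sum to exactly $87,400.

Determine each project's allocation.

Meridian Bridge: $21,300 · Hillcrest Corridor: $22,600 · Thornfield Annex: $28,300 · Granite Pavilion: $12,100 · Central Greenway: $3,100

Minimums first: Thornfield Annex $28,300. Residual $59,100.
Residual split over remaining residents 9,539: Meridian Bridge 21,337.71 → $21,300; Hillcrest Corridor 22,583.03 → $22,600; Granite Pavilion 12,100.04 → $12,100; Central Greenway 3,079.22 → $3,100.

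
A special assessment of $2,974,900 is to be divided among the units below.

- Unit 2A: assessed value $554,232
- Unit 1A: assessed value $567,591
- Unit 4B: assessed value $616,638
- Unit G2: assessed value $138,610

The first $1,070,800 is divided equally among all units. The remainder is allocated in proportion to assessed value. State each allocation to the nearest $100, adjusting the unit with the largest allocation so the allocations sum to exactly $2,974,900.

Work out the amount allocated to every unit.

First tranche $1,070,800 split equally: $267,700 each.
Remainder $1,904,100 by assessed value (total 1,877,071): Unit 2A 562,212.70 → $562,200; Unit 1A 575,764.06 → $575,800; Unit 4B 625,517.32 → $625,500; Unit G2 140,605.92 → $140,600.
Totals: Unit 2A $267,700 + $562,200 = $829,900; Unit 1A $267,700 + $575,800 = $843,500; Unit 4B $267,700 + $625,500 = $893,200; Unit G2 $267,700 + $140,600 = $408,300.

Unit 2A: $829,900 · Unit 1A: $843,500 · Unit 4B: $893,200 · Unit G2: $408,300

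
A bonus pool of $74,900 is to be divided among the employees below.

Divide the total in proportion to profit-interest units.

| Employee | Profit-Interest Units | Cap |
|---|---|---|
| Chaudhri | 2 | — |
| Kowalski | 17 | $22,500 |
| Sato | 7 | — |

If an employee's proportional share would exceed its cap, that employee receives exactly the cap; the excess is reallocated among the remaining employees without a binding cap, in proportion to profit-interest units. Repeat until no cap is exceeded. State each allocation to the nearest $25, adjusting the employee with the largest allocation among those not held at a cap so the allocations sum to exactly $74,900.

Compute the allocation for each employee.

Profit-interest units total: 26.
Unconstrained shares: Chaudhri 5,761.54; Kowalski 48,973.08; Sato 20,165.38.
Capped: Kowalski ($22,500); residual $52,400 reallocated over remaining profit-interest units 9.
Remaining shares: Chaudhri 11,644.44 → $11,650; Sato 40,755.56 → $40,750.

Chaudhri: $11,650 · Kowalski: $22,500 · Sato: $40,750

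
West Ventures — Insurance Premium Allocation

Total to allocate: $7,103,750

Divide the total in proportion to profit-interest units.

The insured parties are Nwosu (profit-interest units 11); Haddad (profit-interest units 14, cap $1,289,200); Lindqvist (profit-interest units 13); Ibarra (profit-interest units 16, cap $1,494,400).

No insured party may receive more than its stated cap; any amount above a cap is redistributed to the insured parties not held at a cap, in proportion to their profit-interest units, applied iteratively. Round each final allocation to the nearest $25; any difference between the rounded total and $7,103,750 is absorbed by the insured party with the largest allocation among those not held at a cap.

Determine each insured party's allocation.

Nwosu: $1,980,075 · Haddad: $1,289,200 · Lindqvist: $2,340,075 · Ibarra: $1,494,400

Sum of profit-interest units: 54.
Unconstrained shares: Nwosu 1,447,060.19; Haddad 1,841,712.96; Lindqvist 1,710,162.04; Ibarra 2,104,814.81.
Cap binds for Haddad ($1,289,200), Ibarra ($1,494,400); remaining pool $4,320,150 reallocated over remaining profit-interest units 24.
Shares after redistribution: Nwosu 1,980,068.75 → $1,980,075; Lindqvist 2,340,081.25 → $2,340,075.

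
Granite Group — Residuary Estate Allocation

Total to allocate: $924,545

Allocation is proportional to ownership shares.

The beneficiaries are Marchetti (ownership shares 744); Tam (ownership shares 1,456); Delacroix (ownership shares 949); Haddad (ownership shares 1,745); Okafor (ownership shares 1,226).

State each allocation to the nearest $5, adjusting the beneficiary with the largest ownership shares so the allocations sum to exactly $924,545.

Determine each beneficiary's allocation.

Marchetti: $112,395 | Tam: $219,955 | Delacroix: $143,365 | Haddad: $263,620 | Okafor: $185,210

Combined ownership shares = 6,120.
Unrounded shares: Marchetti 744/6,120 × $924,545 = 112,395.67; Tam 1,456/6,120 × $924,545 = 219,957.11; Delacroix 949/6,120 × $924,545 = 143,364.90; Haddad 1,745/6,120 × $924,545 = 263,616.18; Okafor 1,226/6,120 × $924,545 = 185,211.14.
At nearest $5: Marchetti $112,395; Tam $219,955; Delacroix $143,365; Haddad $263,615; Okafor $185,210. Sum = $924,540.
Difference $924,545 − $924,540 = +$5 applied to largest ownership shares (Haddad): Haddad becomes $263,620.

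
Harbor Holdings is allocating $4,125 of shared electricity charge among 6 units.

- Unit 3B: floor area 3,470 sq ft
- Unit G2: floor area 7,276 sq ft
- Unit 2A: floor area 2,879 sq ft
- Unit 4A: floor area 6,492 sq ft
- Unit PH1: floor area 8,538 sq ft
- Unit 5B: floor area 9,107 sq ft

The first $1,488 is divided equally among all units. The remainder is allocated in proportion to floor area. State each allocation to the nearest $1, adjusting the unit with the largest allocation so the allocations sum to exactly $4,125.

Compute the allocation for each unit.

Unit 3B: $490; Unit G2: $756; Unit 2A: $449; Unit 4A: $701; Unit PH1: $844; Unit 5B: $885

$1,488 shared equally gives $248 per unit.
Remainder $2,637 by floor area (total 37,762): Unit 3B 242.32 → $242; Unit G2 508.10 → $508; Unit 2A 201.05 → $201; Unit 4A 453.35 → $453; Unit PH1 596.23 → $596; Unit 5B 635.96 → $636.
Rounding difference +$1 on remainder applied to Unit 5B.
Totals: Unit 3B $248 + $242 = $490; Unit G2 $248 + $508 = $756; Unit 2A $248 + $201 = $449; Unit 4A $248 + $453 = $701; Unit PH1 $248 + $596 = $844; Unit 5B $248 + $637 = $885.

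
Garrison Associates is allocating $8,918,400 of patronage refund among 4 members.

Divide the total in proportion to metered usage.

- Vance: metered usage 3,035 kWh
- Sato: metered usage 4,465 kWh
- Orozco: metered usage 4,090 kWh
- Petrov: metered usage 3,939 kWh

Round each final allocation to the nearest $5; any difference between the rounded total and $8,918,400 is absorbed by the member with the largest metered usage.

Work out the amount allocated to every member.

Sum of metered usage: 15,529.
Raw shares: Vance 3,035/15,529 × $8,918,400 = 1,743,019.13; Sato 4,465/15,529 × $8,918,400 = 2,564,276.90; Orozco 4,090/15,529 × $8,918,400 = 2,348,912.10; Petrov 3,939/15,529 × $8,918,400 = 2,262,191.87.
After rounding ($5): Vance $1,743,020; Sato $2,564,275; Orozco $2,348,910; Petrov $2,262,190. Sum = $8,918,395.
Difference $8,918,400 − $8,918,395 = +$5 applied to largest metered usage (Sato): Sato becomes $2,564,280.

Vance: $1,743,020 · Sato: $2,564,280 · Orozco: $2,348,910 · Petrov: $2,262,190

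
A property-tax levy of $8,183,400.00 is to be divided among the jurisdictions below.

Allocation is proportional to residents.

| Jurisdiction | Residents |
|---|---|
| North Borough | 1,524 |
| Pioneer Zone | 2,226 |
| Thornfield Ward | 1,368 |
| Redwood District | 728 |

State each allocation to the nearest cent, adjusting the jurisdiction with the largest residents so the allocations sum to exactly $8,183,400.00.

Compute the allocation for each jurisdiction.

North Borough: $2,133,339.31; Pioneer Zone: $3,116,019.23; Thornfield Ward: $1,914,965.99; Redwood District: $1,019,075.47

Total residents = 1,524 + 2,226 + 1,368 + 728 = 5,846.
Pro-rata amounts: North Borough 2,133,339.3089; Pioneer Zone 3,116,019.2268; Thornfield Ward 1,914,965.9938; Redwood District 1,019,075.4704.
At nearest cent: North Borough $2,133,339.31; Pioneer Zone $3,116,019.23; Thornfield Ward $1,914,965.99; Redwood District $1,019,075.47. Sum = $8,183,400.00.
No rounding difference to absorb.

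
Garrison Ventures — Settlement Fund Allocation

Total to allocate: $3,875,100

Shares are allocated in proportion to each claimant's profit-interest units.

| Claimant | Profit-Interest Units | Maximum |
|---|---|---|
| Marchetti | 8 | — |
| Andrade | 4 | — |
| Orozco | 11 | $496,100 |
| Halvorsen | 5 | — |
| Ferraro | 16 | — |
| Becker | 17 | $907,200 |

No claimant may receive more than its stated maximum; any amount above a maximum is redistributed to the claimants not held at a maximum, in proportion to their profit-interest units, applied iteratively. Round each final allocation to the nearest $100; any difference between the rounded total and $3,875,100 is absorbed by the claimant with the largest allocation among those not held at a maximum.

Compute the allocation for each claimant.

Marchetti: $599,200; Andrade: $299,600; Orozco: $496,100; Halvorsen: $374,500; Ferraro: $1,198,500; Becker: $907,200

Profit-interest units total: 61.
Unconstrained shares: Marchetti 508,209.84; Andrade 254,104.92; Orozco 698,788.52; Halvorsen 317,631.15; Ferraro 1,016,419.67; Becker 1,079,945.90.
Capped: Orozco ($496,100), Becker ($907,200); residual $2,471,800 reallocated over remaining profit-interest units 33.
Shares after redistribution: Marchetti 599,224.24 → $599,200; Andrade 299,612.12 → $299,600; Halvorsen 374,515.15 → $374,500; Ferraro 1,198,448.48 → $1,198,400.
Rounding difference +$100 applied to Ferraro → $1,198,500.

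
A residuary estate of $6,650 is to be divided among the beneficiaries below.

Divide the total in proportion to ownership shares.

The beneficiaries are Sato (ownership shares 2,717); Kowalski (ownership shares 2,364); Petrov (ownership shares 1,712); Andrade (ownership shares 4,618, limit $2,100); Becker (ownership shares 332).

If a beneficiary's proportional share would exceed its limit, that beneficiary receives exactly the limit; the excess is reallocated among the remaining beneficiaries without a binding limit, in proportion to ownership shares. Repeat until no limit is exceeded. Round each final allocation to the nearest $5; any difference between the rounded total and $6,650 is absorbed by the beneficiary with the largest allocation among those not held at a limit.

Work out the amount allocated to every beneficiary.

Sato: $1,735; Kowalski: $1,510; Petrov: $1,095; Andrade: $2,100; Becker: $210

Total ownership shares = 11,743.
Proportional shares (ignoring caps): Sato 1,538.62; Kowalski 1,338.72; Petrov 969.50; Andrade 2,615.15; Becker 188.01.
Cap binds for Andrade ($2,100); balance $4,550 reallocated over remaining ownership shares 7,125.
Shares after redistribution: Sato 1,735.07 → $1,735; Kowalski 1,509.64 → $1,510; Petrov 1,093.28 → $1,095; Becker 212.01 → $210.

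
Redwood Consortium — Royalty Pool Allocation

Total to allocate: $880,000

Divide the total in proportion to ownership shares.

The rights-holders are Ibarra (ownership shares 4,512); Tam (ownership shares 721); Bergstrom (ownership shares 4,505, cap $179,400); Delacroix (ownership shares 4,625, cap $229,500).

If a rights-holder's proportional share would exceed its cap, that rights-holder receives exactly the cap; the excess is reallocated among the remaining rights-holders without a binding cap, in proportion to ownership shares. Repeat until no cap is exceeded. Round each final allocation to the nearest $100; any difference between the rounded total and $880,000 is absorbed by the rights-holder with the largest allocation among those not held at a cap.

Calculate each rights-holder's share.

Total ownership shares = 14,363.
Pro-rata shares before constraints: Ibarra 276,443.64; Tam 44,174.62; Bergstrom 276,014.76; Delacroix 283,366.98.
Held at cap: Bergstrom ($179,400), Delacroix ($229,500); residual $471,100 reallocated over remaining ownership shares 5,233.
Redistributed shares: Ibarra 406,192.09 → $406,200; Tam 64,907.91 → $64,900.

Ibarra: $406,200 | Tam: $64,900 | Bergstrom: $179,400 | Delacroix: $229,500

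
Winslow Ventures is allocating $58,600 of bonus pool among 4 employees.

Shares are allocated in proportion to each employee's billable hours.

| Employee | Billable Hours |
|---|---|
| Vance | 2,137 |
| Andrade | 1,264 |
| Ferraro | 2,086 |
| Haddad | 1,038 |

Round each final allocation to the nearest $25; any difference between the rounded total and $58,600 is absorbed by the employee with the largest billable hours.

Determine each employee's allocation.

Vance: $19,200 | Andrade: $11,350 | Ferraro: $18,725 | Haddad: $9,325

Total billable hours = 2,137 + 1,264 + 2,086 + 1,038 = 6,525.
Unrounded shares: Vance 19,192.06; Andrade 11,351.79; Ferraro 18,734.04; Haddad 9,322.11.
At nearest $25: Vance $19,200; Andrade $11,350; Ferraro $18,725; Haddad $9,325. Sum = $58,600.
Sum already equals the total — no adjustment.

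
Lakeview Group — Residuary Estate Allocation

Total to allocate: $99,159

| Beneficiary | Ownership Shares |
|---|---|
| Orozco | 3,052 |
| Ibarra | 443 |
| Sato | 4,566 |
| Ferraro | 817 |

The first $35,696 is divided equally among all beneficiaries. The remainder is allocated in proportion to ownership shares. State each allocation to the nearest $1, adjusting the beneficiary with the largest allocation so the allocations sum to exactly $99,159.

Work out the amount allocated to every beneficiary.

Equal tier: $35,696 ÷ 4 = $8,924 apiece.
Remainder $63,463 by ownership shares (total 8,878): Orozco 21,816.75 → $21,817; Ibarra 3,166.72 → $3,167; Sato 32,639.34 → $32,639; Ferraro 5,840.20 → $5,840.
Totals: Orozco $8,924 + $21,817 = $30,741; Ibarra $8,924 + $3,167 = $12,091; Sato $8,924 + $32,639 = $41,563; Ferraro $8,924 + $5,840 = $14,764.

Orozco: $30,741 · Ibarra: $12,091 · Sato: $41,563 · Ferraro: $14,764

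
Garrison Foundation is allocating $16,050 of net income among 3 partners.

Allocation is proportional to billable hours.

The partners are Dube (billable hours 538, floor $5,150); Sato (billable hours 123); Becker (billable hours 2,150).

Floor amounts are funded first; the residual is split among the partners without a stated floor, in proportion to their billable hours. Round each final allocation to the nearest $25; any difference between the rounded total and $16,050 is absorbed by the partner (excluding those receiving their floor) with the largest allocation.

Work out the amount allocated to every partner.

Dube: $5,150 · Sato: $600 · Becker: $10,300

Guaranteed amounts: Dube $5,150. Balance $10,900.
Balance split over remaining billable hours 2,273: Sato 589.84 → $600; Becker 10,310.16 → $10,300.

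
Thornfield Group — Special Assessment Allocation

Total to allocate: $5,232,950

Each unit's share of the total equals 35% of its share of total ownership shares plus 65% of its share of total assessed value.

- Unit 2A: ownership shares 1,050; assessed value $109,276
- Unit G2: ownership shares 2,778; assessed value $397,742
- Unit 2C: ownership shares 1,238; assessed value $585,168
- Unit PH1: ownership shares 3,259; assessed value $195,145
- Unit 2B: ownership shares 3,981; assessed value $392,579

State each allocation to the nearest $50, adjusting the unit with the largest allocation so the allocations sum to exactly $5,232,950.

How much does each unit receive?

Totals — ownership shares 12,306, assessed value 1,679,910.
Combined weights (35% ownership shares + 65% assessed value): Unit 2A 0.0721; Unit G2 0.2329; Unit 2C 0.2616; Unit PH1 0.1682; Unit 2B 0.2651.
Proportional shares: Unit 2A 377,531.97; Unit G2 1,218,789.41; Unit 2C 1,369,080.39; Unit PH1 880,167.18; Unit 2B 1,387,381.04.
At nearest $50: Unit 2A $377,550; Unit G2 $1,218,800; Unit 2C $1,369,100; Unit PH1 $880,150; Unit 2B $1,387,400. Sum = $5,233,000.
Difference $5,232,950 − $5,233,000 = −$50 applied to largest allocation (Unit 2B): Unit 2B becomes $1,387,350.

Unit 2A: $377,550; Unit G2: $1,218,800; Unit 2C: $1,369,100; Unit PH1: $880,150; Unit 2B: $1,387,350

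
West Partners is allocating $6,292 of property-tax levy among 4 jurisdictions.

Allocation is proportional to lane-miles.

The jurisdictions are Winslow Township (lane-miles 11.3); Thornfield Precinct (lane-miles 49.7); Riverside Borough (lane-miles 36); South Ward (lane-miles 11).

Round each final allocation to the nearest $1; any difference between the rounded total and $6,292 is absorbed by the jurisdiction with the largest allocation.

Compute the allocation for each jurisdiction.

Lane-miles total: 108.
Proportional shares: Winslow Township 11.3/108 × $6,292 = 658.33; Thornfield Precinct 49.7/108 × $6,292 = 2,895.49; Riverside Borough 36/108 × $6,292 = 2,097.33; South Ward 11/108 × $6,292 = 640.85.
Rounded to nearest $1: Winslow Township $658; Thornfield Precinct $2,895; Riverside Borough $2,097; South Ward $641. Sum = $6,291.
Difference $6,292 − $6,291 = +$1 applied to largest allocation (Thornfield Precinct): Thornfield Precinct becomes $2,896.

Winslow Township: $658 | Thornfield Precinct: $2,896 | Riverside Borough: $2,097 | South Ward: $641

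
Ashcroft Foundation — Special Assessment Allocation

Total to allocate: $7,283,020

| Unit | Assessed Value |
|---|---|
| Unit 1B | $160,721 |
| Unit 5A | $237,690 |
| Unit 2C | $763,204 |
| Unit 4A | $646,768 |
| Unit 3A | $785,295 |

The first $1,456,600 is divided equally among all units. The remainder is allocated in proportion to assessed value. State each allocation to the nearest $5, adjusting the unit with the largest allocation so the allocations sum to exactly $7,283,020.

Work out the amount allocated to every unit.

Equal tier: $1,456,600 ÷ 5 = $291,320 apiece.
Remainder $5,826,420 by assessed value (total 2,593,678): Unit 1B 361,042.52 → $361,045; Unit 5A 533,945.14 → $533,945; Unit 2C 1,714,456.09 → $1,714,455; Unit 4A 1,452,895.08 → $1,452,895; Unit 3A 1,764,081.16 → $1,764,080.
Totals: Unit 1B $291,320 + $361,045 = $652,365; Unit 5A $291,320 + $533,945 = $825,265; Unit 2C $291,320 + $1,714,455 = $2,005,775; Unit 4A $291,320 + $1,452,895 = $1,744,215; Unit 3A $291,320 + $1,764,080 = $2,055,400.

Unit 1B: $652,365; Unit 5A: $825,265; Unit 2C: $2,005,775; Unit 4A: $1,744,215; Unit 3A: $2,055,400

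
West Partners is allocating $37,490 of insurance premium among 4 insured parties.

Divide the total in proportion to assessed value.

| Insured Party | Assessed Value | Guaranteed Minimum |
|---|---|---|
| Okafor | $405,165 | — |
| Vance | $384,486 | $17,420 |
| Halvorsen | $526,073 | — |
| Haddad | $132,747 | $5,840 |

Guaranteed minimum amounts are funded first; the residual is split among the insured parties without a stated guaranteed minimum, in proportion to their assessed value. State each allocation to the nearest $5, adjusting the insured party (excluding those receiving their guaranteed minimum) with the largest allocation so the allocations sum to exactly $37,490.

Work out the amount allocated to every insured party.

Okafor: $6,190; Vance: $17,420; Halvorsen: $8,040; Haddad: $5,840

Fund the minimums — Vance $17,420; Haddad $5,840. Residual $14,230.
Residual split over remaining assessed value 931,238: Okafor 6,191.22 → $6,190; Halvorsen 8,038.78 → $8,040.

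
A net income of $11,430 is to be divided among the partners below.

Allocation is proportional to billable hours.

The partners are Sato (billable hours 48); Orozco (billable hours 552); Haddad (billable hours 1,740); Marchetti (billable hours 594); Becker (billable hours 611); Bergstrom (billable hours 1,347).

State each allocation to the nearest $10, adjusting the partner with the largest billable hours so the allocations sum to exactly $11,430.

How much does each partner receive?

Sato: $110 · Orozco: $1,290 · Haddad: $4,060 · Marchetti: $1,390 · Becker: $1,430 · Bergstrom: $3,150

Combined billable hours = 4,892.
Proportional shares: Sato 48/4,892 × $11,430 = 112.15; Orozco 552/4,892 × $11,430 = 1,289.73; Haddad 1,740/4,892 × $11,430 = 4,065.45; Marchetti 594/4,892 × $11,430 = 1,387.86; Becker 611/4,892 × $11,430 = 1,427.58; Bergstrom 1,347/4,892 × $11,430 = 3,147.22.
At nearest $10: Sato $110; Orozco $1,290; Haddad $4,070; Marchetti $1,390; Becker $1,430; Bergstrom $3,150. Sum = $11,440.
Difference $11,430 − $11,440 = −$10 applied to largest billable hours (Haddad): Haddad becomes $4,060.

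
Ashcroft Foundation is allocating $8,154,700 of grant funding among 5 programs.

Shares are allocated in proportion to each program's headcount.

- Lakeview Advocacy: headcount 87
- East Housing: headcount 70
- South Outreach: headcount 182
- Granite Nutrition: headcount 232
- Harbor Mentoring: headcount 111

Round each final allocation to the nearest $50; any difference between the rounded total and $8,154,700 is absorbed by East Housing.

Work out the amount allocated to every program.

Lakeview Advocacy: $1,040,250 | East Housing: $836,950 | South Outreach: $2,176,200 | Granite Nutrition: $2,774,050 | Harbor Mentoring: $1,327,250

Total headcount = 682.
Pro-rata amounts: Lakeview Advocacy 87/682 × $8,154,700 = 1,040,262.32; East Housing 70/682 × $8,154,700 = 836,992.67; South Outreach 182/682 × $8,154,700 = 2,176,180.94; Granite Nutrition 232/682 × $8,154,700 = 2,774,032.84; Harbor Mentoring 111/682 × $8,154,700 = 1,327,231.23.
At nearest $50: Lakeview Advocacy $1,040,250; East Housing $837,000; South Outreach $2,176,200; Granite Nutrition $2,774,050; Harbor Mentoring $1,327,250. Sum = $8,154,750.
Difference $8,154,700 − $8,154,750 = −$50 applied to East Housing: East Housing becomes $836,950.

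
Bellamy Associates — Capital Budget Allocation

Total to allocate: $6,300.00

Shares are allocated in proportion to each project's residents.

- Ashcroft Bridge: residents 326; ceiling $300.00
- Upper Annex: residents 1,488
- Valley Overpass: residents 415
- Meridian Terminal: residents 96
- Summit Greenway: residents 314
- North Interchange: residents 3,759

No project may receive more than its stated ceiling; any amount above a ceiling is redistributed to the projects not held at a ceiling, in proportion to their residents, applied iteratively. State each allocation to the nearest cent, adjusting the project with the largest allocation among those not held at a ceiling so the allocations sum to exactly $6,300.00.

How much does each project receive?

Residents total: 6,398.
Pro-rata shares before constraints: Ashcroft Bridge 321.0066; Upper Annex 1,465.2079; Valley Overpass 408.6433; Meridian Terminal 94.5295; Summit Greenway 309.1904; North Interchange 3,701.4223.
Held at cap: Ashcroft Bridge ($300.00); balance $6,000.00 reallocated over remaining residents 6,072.
Redistributed shares: Upper Annex 1,470.3557 → $1,470.36; Valley Overpass 410.0791 → $410.08; Meridian Terminal 94.8617 → $94.86; Summit Greenway 310.2767 → $310.28; North Interchange 3,714.4269 → $3,714.43.
Rounding difference −$0.01 applied to North Interchange → $3,714.42.

Ashcroft Bridge: $300.00; Upper Annex: $1,470.36; Valley Overpass: $410.08; Meridian Terminal: $94.86; Summit Greenway: $310.28; North Interchange: $3,714.42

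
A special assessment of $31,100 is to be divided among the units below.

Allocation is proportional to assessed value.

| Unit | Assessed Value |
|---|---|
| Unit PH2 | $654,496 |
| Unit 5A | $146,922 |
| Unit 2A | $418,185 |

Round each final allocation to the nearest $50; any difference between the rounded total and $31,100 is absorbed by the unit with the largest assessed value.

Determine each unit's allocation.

Assessed value total: 654,496 + 146,922 + 418,185 = 1,219,603.
Pro-rata amounts: Unit PH2 16,689.71; Unit 5A 3,746.53; Unit 2A 10,663.76.
Rounded to nearest $50: Unit PH2 $16,700; Unit 5A $3,750; Unit 2A $10,650. Sum = $31,100.
Sum already equals the total — no adjustment.

Unit PH2: $16,700 | Unit 5A: $3,750 | Unit 2A: $10,650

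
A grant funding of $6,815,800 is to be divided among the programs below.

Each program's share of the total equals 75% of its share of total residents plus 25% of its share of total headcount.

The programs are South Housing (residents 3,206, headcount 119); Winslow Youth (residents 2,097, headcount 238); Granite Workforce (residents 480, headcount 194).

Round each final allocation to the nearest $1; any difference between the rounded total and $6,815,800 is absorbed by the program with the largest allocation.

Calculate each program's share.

South Housing: $3,201,929 | Winslow Youth: $2,589,639 | Granite Workforce: $1,024,232

Totals — residents 5,783, headcount 551.
Composite weights (75% residents + 25% headcount): South Housing 0.4698; Winslow Youth 0.3799; Granite Workforce 0.1503.
Unrounded shares: South Housing 3,201,929.21; Winslow Youth 2,589,638.68; Granite Workforce 1,024,232.11.
At nearest $1: South Housing $3,201,929; Winslow Youth $2,589,639; Granite Workforce $1,024,232. Sum = $6,815,800.
Rounded total matches; no reconciliation needed.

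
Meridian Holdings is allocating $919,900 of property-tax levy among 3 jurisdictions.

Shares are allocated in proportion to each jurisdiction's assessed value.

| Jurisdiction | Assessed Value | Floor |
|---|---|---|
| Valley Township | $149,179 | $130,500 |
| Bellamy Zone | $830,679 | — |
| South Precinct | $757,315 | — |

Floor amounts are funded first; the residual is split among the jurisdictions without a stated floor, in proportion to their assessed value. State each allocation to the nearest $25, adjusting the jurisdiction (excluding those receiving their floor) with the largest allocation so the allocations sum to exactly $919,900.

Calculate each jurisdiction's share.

Valley Township: $130,500 · Bellamy Zone: $412,925 · South Precinct: $376,475

Minimums first: Valley Township $130,500. Residual $789,400.
Residual split over remaining assessed value 1,587,994: Bellamy Zone 412,934.81 → $412,925; South Precinct 376,465.19 → $376,475.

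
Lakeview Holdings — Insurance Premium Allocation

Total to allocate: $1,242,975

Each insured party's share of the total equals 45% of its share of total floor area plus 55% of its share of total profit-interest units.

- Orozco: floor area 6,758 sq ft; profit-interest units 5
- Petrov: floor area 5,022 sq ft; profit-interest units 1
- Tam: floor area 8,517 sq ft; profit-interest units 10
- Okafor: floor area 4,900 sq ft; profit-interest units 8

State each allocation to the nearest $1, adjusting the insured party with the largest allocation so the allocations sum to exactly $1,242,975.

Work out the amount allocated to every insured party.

Orozco: $292,443; Petrov: $139,966; Tam: $473,914; Okafor: $336,652

Totals — floor area 25,197, profit-interest units 24.
Blended shares (45% floor area + 55% profit-interest units): Orozco 0.2353; Petrov 0.1126; Tam 0.3813; Okafor 0.2708.
Pro-rata amounts: Orozco 292,442.53; Petrov 139,966.34; Tam 473,914.13; Okafor 336,652.01.
At nearest $1: Orozco $292,443; Petrov $139,966; Tam $473,914; Okafor $336,652. Sum = $1,242,975.
Sum already equals the total — no adjustment.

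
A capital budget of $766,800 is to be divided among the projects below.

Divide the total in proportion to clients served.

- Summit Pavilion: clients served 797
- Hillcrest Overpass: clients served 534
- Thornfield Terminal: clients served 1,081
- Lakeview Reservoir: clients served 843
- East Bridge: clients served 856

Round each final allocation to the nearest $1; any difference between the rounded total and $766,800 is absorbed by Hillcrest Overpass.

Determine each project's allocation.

Clients served total: 4,111.
Pro-rata amounts: Summit Pavilion 797/4,111 × $766,800 = 148,659.60; Hillcrest Overpass 534/4,111 × $766,800 = 99,603.79; Thornfield Terminal 1,081/4,111 × $766,800 = 201,632.40; Lakeview Reservoir 843/4,111 × $766,800 = 157,239.70; East Bridge 856/4,111 × $766,800 = 159,664.51.
At nearest $1: Summit Pavilion $148,660; Hillcrest Overpass $99,604; Thornfield Terminal $201,632; Lakeview Reservoir $157,240; East Bridge $159,665. Sum = $766,801.
Difference $766,800 − $766,801 = −$1 applied to Hillcrest Overpass: Hillcrest Overpass becomes $99,603.

Summit Pavilion: $148,660 · Hillcrest Overpass: $99,603 · Thornfield Terminal: $201,632 · Lakeview Reservoir: $157,240 · East Bridge: $159,665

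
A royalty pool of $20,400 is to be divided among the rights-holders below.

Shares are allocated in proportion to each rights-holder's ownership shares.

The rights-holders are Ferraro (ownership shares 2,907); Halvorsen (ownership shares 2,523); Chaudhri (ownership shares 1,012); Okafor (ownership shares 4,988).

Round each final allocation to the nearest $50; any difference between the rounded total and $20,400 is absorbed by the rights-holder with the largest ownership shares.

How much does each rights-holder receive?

Ferraro: $5,200 · Halvorsen: $4,500 · Chaudhri: $1,800 · Okafor: $8,900

Ownership shares total: 2,907 + 2,523 + 1,012 + 4,988 = 11,430.
Pro-rata amounts: Ferraro 5,188.35; Halvorsen 4,502.99; Chaudhri 1,806.19; Okafor 8,902.47.
After rounding ($50): Ferraro $5,200; Halvorsen $4,500; Chaudhri $1,800; Okafor $8,900. Sum = $20,400.
No rounding difference to absorb.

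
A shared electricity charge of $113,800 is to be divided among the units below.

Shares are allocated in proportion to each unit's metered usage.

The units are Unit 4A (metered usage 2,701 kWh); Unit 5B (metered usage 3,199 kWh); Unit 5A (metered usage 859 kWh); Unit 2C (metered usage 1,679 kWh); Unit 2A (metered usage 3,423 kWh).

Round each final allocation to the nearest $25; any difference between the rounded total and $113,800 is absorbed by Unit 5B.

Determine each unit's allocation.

Unit 4A: $25,925 | Unit 5B: $30,675 | Unit 5A: $8,250 | Unit 2C: $16,100 | Unit 2A: $32,850

Sum of metered usage: 11,861.
Raw shares: Unit 4A 2,701/11,861 × $113,800 = 25,914.66; Unit 5B 3,199/11,861 × $113,800 = 30,692.71; Unit 5A 859/11,861 × $113,800 = 8,241.65; Unit 2C 1,679/11,861 × $113,800 = 16,109.11; Unit 2A 3,423/11,861 × $113,800 = 32,841.87.
At nearest $25: Unit 4A $25,925; Unit 5B $30,700; Unit 5A $8,250; Unit 2C $16,100; Unit 2A $32,850. Sum = $113,825.
Difference $113,800 − $113,825 = −$25 applied to Unit 5B: Unit 5B becomes $30,675.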